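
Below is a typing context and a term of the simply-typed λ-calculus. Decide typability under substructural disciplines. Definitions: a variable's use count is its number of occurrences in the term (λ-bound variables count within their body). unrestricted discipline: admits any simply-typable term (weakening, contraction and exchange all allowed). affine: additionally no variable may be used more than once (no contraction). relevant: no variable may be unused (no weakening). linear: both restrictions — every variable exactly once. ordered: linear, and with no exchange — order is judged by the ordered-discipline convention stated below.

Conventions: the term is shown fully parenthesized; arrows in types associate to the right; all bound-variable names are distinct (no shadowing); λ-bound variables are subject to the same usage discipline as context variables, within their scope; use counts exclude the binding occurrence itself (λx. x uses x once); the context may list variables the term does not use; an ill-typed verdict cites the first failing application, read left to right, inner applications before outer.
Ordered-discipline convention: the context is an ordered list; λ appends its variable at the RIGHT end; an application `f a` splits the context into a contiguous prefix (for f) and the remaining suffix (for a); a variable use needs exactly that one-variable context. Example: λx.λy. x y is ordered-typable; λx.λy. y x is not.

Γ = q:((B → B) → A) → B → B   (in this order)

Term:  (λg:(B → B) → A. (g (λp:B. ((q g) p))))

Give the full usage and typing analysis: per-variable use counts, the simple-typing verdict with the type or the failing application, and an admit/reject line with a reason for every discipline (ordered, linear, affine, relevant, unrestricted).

usage: q: 1; g (bound): 2; p (bound): 1
order of uses: g, q, g, p
typing: well-typed — term : ((B → B) → A) → A
ordered: ✗, g ×2 used more than once (contraction)
linear: ✗, g ×2 used more than once (contraction)
affine: ✗, g ×2 used more than once (contraction)
relevant: ✓, none of q, g, p goes unused
unrestricted: ✓, well-typed at ((B → B) → A) → A; no restrictions here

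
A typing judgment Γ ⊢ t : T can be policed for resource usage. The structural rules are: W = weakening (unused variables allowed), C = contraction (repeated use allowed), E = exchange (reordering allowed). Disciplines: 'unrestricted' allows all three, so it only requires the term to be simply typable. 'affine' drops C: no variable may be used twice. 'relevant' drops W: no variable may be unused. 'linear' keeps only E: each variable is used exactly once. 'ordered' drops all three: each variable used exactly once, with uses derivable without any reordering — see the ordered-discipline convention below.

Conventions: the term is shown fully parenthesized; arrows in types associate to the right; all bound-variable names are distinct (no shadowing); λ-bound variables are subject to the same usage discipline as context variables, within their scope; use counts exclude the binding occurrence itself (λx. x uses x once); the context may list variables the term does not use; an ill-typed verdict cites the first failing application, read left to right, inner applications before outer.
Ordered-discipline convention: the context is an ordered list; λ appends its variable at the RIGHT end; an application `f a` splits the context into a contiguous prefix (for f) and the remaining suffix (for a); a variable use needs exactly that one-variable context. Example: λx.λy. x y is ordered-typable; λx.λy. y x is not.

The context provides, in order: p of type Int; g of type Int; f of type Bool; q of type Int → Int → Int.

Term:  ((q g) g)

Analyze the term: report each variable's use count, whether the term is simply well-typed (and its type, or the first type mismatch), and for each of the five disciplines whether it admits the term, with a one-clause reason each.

counts: p=0; g=2; f=0; q=1
uses in reading order: q, g, g
typing: well-typed — term : Int
ordered: ✗ — g ×2 used more than once (contraction); needs weakening: p, f unused
linear: ✗ — g ×2 used more than once (contraction); needs weakening: p, f unused
affine: ✗ — g ×2 used more than once (contraction)
relevant: ✗ — needs weakening: p, f unused
unrestricted: ✓ — simply typable at Int; W, C, E all held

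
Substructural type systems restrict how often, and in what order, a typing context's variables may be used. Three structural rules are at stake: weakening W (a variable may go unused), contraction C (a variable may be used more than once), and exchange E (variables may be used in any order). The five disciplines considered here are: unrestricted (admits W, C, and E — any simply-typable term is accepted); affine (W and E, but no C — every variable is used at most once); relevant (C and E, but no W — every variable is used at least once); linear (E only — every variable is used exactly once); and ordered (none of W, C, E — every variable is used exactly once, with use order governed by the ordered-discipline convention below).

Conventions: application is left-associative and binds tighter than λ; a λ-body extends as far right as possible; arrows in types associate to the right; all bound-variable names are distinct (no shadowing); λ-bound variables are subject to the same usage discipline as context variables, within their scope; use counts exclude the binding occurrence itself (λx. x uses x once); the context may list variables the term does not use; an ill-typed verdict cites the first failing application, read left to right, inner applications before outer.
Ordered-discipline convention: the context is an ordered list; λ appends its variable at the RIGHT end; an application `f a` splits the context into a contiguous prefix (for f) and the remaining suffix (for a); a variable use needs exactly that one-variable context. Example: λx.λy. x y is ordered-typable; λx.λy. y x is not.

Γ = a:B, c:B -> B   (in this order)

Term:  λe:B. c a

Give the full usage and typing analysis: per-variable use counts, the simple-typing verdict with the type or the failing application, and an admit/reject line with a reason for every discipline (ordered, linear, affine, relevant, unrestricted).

variable uses: a: 1×; c: 1×; e [bound]: 0×
use order (left to right): c, a
typing: the term checks, with type B -> B
ordered: ✗ — e left unused
linear: ✗ — e left unused
affine: ✓ — at most one use each (a, c, e)
relevant: ✗ — e left unused
unrestricted: ✓ — type-checks (B -> B) and nothing is barred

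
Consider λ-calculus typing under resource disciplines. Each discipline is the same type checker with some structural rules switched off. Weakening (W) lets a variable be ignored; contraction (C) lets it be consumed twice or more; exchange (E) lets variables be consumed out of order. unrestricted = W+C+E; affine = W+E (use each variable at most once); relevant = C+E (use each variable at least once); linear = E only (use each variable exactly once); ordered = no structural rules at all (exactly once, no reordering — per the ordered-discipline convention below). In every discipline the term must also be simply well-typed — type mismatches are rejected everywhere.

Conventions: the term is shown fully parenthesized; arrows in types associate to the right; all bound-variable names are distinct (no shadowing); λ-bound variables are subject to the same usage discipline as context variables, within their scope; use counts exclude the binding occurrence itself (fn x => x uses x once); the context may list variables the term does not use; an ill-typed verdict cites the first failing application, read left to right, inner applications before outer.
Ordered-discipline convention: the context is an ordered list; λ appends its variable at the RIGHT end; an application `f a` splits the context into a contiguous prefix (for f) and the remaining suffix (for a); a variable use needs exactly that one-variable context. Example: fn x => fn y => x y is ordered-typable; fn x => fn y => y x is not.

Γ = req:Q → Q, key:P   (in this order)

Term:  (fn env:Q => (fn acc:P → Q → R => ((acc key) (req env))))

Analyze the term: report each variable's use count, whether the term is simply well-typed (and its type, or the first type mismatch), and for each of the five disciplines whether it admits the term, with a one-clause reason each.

variable uses: req=1, key=1, env (λ-bound)=1, acc (λ-bound)=1
order of uses: acc, key, req, env
typing: well-typed — term : Q → (P → Q → R) → R
ordered: ✗, no ordered split (uses run acc, key, req, env)
linear: ✓, req, key, env, acc: one use apiece
affine: ✓, req, key, env, acc: no repeats, contraction unneeded
relevant: ✓, at least one use each (req, key, env, acc)
unrestricted: ✓, typability at Q → (P → Q → R) → R is all that's needed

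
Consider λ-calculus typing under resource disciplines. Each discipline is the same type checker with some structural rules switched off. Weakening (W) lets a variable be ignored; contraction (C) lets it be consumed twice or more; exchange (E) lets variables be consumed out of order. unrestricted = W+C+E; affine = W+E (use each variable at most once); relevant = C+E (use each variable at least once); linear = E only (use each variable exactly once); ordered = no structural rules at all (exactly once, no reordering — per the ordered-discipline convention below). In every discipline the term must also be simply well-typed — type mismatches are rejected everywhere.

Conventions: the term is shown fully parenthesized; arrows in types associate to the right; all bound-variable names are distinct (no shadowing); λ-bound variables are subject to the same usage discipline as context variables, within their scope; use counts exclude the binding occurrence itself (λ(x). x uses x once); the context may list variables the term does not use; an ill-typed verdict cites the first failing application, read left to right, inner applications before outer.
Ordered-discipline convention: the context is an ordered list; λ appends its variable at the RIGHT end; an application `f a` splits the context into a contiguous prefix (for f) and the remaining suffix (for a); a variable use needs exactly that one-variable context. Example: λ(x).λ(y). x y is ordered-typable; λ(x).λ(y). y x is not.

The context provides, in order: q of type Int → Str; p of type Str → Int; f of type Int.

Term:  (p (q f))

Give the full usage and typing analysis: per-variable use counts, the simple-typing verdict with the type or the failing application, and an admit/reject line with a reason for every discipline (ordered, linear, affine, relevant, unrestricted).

use counts: q: 1×, p: 1×, f: 1×
uses in reading order: p, q, f
typing: ✓ — Int
ordered: ✗, use order p, q, f needs exchange
linear: ✓, exactly-once usage across q, p, f
affine: ✓, at most one use each (q, p, f)
relevant: ✓, none of q, p, f goes unused
unrestricted: ✓, well-typed at Int; no restrictions here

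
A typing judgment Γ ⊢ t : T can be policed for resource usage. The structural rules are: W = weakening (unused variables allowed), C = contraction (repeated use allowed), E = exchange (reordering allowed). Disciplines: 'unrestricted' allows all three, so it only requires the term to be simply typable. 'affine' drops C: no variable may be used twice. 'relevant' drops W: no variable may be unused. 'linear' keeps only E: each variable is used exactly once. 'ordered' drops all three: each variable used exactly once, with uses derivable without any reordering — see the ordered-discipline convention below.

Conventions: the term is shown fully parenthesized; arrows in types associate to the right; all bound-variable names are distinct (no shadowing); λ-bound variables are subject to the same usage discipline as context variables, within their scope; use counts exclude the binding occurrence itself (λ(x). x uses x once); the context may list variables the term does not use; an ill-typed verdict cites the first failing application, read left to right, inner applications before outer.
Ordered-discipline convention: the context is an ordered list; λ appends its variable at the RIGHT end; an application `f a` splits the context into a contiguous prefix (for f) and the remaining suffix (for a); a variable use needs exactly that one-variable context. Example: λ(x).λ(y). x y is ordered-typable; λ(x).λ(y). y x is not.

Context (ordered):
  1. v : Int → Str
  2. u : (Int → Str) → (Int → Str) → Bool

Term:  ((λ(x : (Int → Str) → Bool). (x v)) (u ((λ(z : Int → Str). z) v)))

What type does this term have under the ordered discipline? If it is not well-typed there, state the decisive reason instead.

not well-typed under ordered — uses contraction: v ×2
usage: v=2, u=1, x [bound]=1, z [bound]=1
use order (left to right): x, v, u, z, v
typing: well-typed at Bool
per-discipline verdicts: ordered ✗, linear ✗, affine ✗, relevant ✓, unrestricted ✓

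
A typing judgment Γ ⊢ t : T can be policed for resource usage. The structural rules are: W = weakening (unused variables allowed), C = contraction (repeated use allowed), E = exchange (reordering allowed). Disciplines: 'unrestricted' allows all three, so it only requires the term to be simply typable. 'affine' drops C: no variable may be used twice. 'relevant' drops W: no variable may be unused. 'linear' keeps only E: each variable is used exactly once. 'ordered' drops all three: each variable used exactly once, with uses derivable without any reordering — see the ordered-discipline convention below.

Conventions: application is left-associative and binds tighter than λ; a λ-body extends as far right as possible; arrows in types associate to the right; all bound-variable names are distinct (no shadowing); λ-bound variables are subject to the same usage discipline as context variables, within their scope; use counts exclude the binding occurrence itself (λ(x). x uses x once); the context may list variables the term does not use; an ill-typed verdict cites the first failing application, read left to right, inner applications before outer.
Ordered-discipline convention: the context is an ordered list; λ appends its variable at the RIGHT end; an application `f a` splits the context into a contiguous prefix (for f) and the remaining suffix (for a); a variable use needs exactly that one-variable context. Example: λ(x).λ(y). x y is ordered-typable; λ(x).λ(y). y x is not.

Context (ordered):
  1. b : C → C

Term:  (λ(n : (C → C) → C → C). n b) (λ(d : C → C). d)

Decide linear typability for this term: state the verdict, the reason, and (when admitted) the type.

yes — each of b, n, d used exactly once; term : C → C
use counts: b=1, n (bound)=1, d (bound)=1
uses in reading order: n, b, d
typing: ✓ — C → C
summary: ordered ✗, linear ✓, affine ✓, relevant ✓, unrestricted ✓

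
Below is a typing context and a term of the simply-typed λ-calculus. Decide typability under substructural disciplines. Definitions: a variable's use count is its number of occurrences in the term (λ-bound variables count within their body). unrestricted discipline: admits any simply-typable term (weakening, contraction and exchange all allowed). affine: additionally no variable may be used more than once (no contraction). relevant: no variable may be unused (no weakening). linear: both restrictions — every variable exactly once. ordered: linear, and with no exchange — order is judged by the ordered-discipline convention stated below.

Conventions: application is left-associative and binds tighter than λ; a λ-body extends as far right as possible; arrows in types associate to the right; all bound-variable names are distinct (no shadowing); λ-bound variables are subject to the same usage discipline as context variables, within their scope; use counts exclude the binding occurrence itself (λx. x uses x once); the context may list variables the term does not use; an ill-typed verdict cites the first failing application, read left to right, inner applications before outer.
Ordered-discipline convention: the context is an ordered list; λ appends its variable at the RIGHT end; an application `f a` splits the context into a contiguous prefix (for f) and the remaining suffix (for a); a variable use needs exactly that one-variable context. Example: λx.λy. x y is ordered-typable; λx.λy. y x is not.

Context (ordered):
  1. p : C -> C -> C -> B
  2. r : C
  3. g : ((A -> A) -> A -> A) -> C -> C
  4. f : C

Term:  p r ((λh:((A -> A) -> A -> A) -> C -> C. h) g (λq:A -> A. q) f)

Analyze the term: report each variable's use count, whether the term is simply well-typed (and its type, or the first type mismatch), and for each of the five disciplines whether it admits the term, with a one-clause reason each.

use counts: p: 1×; r: 1×; g: 1×; f: 1×; h (λ-bound): 1×; q (λ-bound): 1×
left-to-right use order: p, r, h, g, q, f
typing: well-typed — term : C -> B
ordered ✓ (p, r, g, f, h, q once each; derivable with no W/C/E)
linear ✓ (exactly-once usage across p, r, g, f, h, q)
affine ✓ (at most one use each (p, r, g, f, h, q))
relevant ✓ (none of p, r, g, f, h, q goes unused)
unrestricted ✓ (well-typed at C -> B; no restrictions here)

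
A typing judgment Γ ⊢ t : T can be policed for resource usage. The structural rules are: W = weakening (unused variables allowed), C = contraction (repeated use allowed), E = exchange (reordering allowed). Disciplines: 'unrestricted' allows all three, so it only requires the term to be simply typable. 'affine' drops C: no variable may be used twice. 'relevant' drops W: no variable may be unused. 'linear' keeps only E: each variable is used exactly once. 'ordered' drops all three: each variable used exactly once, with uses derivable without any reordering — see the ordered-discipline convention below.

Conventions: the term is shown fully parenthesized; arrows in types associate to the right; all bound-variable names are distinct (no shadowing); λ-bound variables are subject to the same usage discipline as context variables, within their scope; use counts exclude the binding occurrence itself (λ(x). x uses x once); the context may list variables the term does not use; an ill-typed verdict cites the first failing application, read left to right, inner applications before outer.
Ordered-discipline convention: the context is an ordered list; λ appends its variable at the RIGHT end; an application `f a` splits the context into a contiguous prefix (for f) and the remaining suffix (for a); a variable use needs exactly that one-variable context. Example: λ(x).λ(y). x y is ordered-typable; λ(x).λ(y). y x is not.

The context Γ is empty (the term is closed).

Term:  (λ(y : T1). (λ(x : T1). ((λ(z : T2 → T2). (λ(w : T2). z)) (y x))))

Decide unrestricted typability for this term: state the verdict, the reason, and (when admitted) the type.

no — a type mismatch blocks all five
use counts: y (bound)=1; x (bound)=1; z (bound)=1; w (bound)=0
use order (left to right): z, y, x
typing: ill-typed: non-arrow in function slot: T1
across the five disciplines: ordered ✗ · linear ✗ · affine ✗ · relevant ✗ · unrestricted ✗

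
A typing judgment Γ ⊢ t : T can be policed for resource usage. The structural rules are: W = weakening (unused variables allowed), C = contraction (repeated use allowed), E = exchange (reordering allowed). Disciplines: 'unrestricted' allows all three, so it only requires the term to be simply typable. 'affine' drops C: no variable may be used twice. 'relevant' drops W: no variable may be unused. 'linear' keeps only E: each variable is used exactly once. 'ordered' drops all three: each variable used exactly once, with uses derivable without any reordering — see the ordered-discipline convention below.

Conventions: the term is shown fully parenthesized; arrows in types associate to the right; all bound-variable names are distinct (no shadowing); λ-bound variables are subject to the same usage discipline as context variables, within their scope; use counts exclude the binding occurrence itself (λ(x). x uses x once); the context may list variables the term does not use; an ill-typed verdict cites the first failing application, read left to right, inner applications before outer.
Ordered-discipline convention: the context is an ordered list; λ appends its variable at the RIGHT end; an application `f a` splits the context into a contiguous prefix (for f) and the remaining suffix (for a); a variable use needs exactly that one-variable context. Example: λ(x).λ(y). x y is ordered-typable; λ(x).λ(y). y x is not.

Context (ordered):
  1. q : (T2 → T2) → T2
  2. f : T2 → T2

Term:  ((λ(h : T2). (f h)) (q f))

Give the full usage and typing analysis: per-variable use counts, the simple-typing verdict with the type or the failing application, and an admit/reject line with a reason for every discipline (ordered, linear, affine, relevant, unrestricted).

usage: q: 1; f: 2; h (λ-bound): 1
use order (left to right): f, h, q, f
typing: ✓ — T2
ordered ✗ (uses contraction: f ×2)
linear ✗ (uses contraction: f ×2)
affine ✗ (uses contraction: f ×2)
relevant ✓ (at least one use each (q, f, h))
unrestricted ✓ (typability at T2 is all that's needed)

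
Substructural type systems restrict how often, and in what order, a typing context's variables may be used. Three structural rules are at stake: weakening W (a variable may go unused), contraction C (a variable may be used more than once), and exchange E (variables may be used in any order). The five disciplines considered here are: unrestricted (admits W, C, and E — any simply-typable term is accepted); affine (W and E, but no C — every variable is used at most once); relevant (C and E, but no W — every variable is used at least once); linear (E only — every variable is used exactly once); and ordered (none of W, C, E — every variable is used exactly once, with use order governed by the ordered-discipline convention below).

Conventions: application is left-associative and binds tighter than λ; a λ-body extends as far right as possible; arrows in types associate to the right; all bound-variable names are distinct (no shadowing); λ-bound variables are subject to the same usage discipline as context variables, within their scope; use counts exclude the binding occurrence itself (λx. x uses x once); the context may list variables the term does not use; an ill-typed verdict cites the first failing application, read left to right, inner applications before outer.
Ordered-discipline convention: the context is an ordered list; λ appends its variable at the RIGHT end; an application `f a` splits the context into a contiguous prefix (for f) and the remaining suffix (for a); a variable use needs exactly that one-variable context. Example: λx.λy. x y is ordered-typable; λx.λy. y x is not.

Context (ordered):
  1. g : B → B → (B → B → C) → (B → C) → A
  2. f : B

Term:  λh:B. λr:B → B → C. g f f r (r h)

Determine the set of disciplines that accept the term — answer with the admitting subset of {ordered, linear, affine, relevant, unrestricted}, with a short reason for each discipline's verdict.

admitting disciplines: relevant, unrestricted
use counts: g ×1, f ×2, h (bound) ×1, r (bound) ×2
uses in reading order: g, f, f, r, r, h
typing: well-typed — term : B → (B → B → C) → A
ordered ✗ (uses contraction: f ×2, r ×2)
linear ✗ (uses contraction: f ×2, r ×2)
affine ✗ (uses contraction: f ×2, r ×2)
relevant ✓ (g, f, h, r: all used, weakening unneeded)
unrestricted ✓ (simply typable at B → (B → B → C) → A; W, C, E all held)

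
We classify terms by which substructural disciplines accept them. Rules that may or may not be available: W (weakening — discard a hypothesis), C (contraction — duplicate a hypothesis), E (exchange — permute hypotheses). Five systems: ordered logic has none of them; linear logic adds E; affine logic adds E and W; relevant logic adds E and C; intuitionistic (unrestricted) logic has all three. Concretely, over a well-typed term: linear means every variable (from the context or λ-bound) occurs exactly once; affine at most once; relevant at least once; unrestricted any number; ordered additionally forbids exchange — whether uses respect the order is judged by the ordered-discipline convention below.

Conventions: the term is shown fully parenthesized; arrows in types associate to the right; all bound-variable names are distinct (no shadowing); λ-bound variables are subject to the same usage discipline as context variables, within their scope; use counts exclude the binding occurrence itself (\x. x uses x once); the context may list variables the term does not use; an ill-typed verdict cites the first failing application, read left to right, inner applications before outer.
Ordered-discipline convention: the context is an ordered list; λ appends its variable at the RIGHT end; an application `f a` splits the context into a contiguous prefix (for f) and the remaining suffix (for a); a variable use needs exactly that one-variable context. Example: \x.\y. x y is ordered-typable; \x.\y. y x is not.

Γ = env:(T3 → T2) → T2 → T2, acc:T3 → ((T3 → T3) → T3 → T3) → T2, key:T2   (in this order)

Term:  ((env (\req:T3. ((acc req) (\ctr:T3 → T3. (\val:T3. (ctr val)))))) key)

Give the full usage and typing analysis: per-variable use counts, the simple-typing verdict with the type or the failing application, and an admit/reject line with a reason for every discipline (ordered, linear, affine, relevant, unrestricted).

counts: env ×1; acc ×1; key ×1; req [bound] ×1; ctr [bound] ×1; val [bound] ×1
left-to-right use order: env, acc, req, ctr, val, key
typing: ✓ — T2
ordered: ✓, env, acc, key, req, ctr, val: once each, no exchange needed
linear: ✓, exactly-once usage across env, acc, key, req, ctr, val
affine: ✓, at most one use each (env, acc, key, req, ctr, val)
relevant: ✓, none of env, acc, key, req, ctr, val goes unused
unrestricted: ✓, type-checks (T2) and nothing is barred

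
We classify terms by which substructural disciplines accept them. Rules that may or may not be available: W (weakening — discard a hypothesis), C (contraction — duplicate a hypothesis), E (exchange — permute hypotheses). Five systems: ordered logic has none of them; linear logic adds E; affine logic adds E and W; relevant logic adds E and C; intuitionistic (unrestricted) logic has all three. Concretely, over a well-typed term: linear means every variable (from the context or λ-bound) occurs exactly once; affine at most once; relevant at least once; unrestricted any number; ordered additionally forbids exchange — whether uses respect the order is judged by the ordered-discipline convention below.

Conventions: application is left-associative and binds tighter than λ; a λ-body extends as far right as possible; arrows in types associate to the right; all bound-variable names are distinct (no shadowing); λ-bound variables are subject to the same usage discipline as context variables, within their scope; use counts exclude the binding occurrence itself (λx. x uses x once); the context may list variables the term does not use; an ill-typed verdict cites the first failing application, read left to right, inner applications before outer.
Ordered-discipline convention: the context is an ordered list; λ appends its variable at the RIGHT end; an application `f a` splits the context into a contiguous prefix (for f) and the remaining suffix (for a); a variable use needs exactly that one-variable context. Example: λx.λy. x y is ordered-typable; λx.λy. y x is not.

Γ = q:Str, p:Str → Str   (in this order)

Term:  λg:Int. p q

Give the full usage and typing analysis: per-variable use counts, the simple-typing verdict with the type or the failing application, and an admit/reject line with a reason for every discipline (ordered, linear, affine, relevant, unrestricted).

counts: q: 1; p: 1; g (λ-bound): 0
uses in reading order: p, q
typing: well-typed at Int → Str
ordered: ✗, unused: g — weakening required
linear: ✗, unused: g — weakening required
affine: ✓, none of q, p, g used more than once
relevant: ✗, unused: g — weakening required
unrestricted: ✓, well-typed at Int → Str; no restrictions here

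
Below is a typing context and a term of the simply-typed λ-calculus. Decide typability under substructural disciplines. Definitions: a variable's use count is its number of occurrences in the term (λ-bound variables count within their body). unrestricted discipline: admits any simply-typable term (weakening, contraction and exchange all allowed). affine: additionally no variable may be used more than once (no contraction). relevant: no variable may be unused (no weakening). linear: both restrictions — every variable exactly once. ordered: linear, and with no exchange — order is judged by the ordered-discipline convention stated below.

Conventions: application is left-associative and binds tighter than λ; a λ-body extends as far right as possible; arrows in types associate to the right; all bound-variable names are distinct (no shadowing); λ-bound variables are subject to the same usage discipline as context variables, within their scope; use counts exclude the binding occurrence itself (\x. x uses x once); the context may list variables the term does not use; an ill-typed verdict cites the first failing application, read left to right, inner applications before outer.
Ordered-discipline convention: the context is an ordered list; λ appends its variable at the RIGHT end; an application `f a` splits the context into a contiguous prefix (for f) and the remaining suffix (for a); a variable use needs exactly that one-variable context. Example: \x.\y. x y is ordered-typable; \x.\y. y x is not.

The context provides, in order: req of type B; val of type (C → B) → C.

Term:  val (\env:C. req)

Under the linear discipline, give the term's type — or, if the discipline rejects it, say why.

not well-typed under linear — env left unused
variable uses: req ×1, val ×1, env (bound) ×0
uses in reading order: val, req
typing: well-typed at C
all disciplines: ordered ✗ | linear ✗ | affine ✓ | relevant ✗ | unrestricted ✓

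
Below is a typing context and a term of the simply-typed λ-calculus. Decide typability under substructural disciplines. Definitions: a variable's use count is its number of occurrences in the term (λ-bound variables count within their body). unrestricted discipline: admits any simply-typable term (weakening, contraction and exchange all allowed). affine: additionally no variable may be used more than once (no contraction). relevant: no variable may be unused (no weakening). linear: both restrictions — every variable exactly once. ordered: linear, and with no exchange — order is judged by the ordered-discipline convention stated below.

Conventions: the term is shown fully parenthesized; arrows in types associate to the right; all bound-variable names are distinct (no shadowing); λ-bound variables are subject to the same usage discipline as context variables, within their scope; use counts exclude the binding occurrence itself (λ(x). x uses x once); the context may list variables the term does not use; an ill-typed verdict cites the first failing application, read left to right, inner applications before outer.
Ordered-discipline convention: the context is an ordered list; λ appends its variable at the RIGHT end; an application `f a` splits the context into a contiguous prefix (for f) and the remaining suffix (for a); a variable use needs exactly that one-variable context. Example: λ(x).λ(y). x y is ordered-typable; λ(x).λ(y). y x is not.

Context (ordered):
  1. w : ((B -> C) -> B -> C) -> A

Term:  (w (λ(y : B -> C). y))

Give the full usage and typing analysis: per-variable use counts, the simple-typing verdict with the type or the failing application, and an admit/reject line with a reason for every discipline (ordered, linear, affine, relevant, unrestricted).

counts: w: 1×; y (bound): 1×
order of uses: w, y
typing: well-typed at A
ordered: ✓ — w, y once each; derivable with no W/C/E
linear: ✓ — single use per variable (w, y)
affine: ✓ — no duplicate uses among w, y
relevant: ✓ — every one of w, y appears
unrestricted: ✓ — type-checks (A) and nothing is barred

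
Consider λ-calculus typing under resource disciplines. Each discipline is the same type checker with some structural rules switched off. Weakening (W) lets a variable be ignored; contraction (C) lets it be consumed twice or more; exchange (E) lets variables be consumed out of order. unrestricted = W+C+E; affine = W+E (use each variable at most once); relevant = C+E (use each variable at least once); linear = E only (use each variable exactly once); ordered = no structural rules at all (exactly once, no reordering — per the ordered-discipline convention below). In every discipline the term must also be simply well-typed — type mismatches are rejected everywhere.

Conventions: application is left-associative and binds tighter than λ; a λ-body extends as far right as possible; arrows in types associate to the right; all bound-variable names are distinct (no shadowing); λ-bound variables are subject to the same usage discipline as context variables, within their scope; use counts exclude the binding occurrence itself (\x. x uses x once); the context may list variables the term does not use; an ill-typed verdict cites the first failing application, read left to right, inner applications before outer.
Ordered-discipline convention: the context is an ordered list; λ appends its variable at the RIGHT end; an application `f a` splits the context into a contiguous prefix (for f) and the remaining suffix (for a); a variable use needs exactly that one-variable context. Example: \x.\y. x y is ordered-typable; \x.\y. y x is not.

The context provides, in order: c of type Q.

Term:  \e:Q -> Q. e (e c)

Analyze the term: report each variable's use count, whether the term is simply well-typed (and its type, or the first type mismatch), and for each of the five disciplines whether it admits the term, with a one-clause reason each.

usage: c=1; e (bound)=2
use order (left to right): e, e, c
typing: ✓ — (Q -> Q) -> Q
ordered: ✗, e ×2 used more than once (contraction)
linear: ✗, e ×2 used more than once (contraction)
affine: ✗, e ×2 used more than once (contraction)
relevant: ✓, c, e: all used, weakening unneeded
unrestricted: ✓, typability at (Q -> Q) -> Q is all that's needed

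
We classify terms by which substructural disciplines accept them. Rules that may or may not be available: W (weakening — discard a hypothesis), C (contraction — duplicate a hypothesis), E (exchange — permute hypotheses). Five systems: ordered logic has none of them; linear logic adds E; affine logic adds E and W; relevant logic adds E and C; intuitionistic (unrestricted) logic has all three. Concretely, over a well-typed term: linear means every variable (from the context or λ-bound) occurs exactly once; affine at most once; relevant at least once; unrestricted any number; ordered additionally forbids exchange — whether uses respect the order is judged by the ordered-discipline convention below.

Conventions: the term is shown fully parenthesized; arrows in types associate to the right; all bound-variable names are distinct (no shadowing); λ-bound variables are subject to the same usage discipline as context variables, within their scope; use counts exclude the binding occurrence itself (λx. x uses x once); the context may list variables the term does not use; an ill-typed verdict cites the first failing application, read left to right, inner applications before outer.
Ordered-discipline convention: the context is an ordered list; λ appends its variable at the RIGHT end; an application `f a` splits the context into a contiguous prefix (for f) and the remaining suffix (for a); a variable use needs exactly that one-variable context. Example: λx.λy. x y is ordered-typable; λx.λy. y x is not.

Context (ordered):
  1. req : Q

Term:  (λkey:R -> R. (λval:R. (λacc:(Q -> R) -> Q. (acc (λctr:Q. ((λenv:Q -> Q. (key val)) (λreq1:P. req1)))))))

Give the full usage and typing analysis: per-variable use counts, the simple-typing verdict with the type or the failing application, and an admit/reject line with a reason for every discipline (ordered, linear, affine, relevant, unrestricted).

variable uses: req: 0×, key (bound): 1×, val (bound): 1×, acc (bound): 1×, ctr (bound): 0×, env (bound): 0×, req1 (bound): 1×
uses in reading order: acc, key, val, req1
typing: ill-typed: an application expects Q -> Q but receives P -> P
ordered: ✗, fails simple typing
linear: ✗, a type mismatch blocks all five
affine: ✗, the type mismatch rejects it
relevant: ✗, not simply typable
unrestricted: ✗, fails simple typing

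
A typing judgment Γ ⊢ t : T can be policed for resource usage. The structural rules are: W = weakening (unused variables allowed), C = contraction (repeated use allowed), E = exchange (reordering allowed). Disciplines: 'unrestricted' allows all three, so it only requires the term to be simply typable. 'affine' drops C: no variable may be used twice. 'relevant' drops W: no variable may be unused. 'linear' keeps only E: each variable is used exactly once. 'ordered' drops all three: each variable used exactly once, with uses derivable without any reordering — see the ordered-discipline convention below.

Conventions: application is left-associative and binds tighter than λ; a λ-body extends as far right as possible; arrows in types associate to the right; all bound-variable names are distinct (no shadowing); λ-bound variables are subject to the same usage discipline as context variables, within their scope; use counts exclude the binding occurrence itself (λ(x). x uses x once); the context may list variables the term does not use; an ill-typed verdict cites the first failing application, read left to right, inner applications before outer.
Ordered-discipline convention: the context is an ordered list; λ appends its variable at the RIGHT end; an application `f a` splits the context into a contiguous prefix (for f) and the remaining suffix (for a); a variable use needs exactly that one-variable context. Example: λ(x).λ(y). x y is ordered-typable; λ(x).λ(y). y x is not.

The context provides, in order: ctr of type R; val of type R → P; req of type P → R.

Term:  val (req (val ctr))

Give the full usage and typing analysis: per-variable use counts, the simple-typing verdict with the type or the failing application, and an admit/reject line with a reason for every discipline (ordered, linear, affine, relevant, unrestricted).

use counts: ctr: 1×; val: 2×; req: 1×
order of uses: val, req, val, ctr
typing: the term checks, with type P
ordered ✗ (val ×2 used more than once (contraction))
linear ✗ (val ×2 used more than once (contraction))
affine ✗ (val ×2 used more than once (contraction))
relevant ✓ (every one of ctr, val, req appears)
unrestricted ✓ (typability at P is all that's needed)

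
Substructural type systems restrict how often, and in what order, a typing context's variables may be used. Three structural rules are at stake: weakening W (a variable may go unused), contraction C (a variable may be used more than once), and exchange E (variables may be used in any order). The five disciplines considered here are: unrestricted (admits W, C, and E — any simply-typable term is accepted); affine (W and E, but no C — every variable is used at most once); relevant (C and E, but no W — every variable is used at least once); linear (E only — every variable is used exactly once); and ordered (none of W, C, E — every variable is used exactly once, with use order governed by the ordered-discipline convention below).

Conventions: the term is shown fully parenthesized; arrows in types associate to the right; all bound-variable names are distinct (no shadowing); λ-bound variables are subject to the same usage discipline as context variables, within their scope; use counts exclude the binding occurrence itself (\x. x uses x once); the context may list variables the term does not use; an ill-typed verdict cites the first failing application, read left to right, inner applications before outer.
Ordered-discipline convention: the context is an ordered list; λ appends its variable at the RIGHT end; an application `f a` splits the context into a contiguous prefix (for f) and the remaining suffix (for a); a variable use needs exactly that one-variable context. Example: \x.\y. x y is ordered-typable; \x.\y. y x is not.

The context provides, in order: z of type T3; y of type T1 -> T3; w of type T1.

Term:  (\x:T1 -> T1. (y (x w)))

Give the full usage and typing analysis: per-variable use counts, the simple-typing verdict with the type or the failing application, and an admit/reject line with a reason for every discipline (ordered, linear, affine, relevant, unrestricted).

usage: z: 0, y: 1, w: 1, x [bound]: 1
uses in reading order: y, x, w
typing: ✓ — (T1 -> T1) -> T3
ordered ✗ (z never used (weakening))
linear ✗ (z never used (weakening))
affine ✓ (at most one use each (z, y, w, x))
relevant ✗ (z never used (weakening))
unrestricted ✓ (type-checks ((T1 -> T1) -> T3) and nothing is barred)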